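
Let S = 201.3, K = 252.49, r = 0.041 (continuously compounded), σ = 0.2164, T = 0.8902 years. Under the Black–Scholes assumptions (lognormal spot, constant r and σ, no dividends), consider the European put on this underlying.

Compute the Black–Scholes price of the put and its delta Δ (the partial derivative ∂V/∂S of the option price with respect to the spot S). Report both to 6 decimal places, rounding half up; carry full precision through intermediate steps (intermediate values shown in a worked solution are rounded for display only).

price = 46.414367
Δ = -0.796410

σ√T = 0.2164·√0.8902 = 0.204174
d₁ = (ln(S/K) + (r+σ²/2)T) / (σ√T) = (ln(201.3/252.49) + (0.041+0.2164²/2)·0.8902) / 0.204174 = (-0.226575 + 0.057342) / 0.204174 = -0.828868
d₂ = d₁ − σ√T = -0.828868 − 0.204174 = -1.033042
e^{−rT} = e^{−0.041·0.8902} = 0.964160
N(−d₁) = 0.796410,  N(−d₂) = 0.849208
Put price V = K·e^{−rT}·N(−d₂) − S·N(−d₁) = 206.731792 − 160.317425 = 46.414367
Δ = −N(−d₁) = -0.796410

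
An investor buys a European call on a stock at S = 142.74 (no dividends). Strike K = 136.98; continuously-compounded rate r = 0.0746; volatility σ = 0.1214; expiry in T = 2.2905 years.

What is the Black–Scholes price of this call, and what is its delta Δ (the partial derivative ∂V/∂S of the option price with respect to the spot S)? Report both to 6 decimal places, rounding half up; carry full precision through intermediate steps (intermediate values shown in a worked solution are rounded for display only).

price = 28.723916
Δ = 0.893628

σ√T = 0.1214·√2.2905 = 0.183732
d₁ = (ln(S/K) + (r+σ²/2)T) / (σ√T) = (ln(142.74/136.98) + (0.0746+0.1214²/2)·2.2905) / 0.183732 = (0.041190 + 0.187750) / 0.183732 = 1.246056
d₂ = d₁ − σ√T = 1.246056 − 0.183732 = 1.062324
e^{−rT} = e^{−0.0746·2.2905} = 0.842930
N(d₁) = 0.893628,  N(d₂) = 0.855956
Call price V = S·N(d₁) − K·e^{−rT}·N(d₂) = 127.556467 − 98.832551 = 28.723916
Δ = N(d₁) = 0.893628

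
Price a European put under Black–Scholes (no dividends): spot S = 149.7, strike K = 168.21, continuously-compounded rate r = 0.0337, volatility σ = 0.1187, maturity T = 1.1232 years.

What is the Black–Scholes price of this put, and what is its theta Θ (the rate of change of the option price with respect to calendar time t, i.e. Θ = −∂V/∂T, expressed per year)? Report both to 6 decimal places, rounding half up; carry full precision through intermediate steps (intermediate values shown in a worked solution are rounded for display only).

σ√T = 0.1187·√1.1232 = 0.125800
d₁ = (ln(S/K) + (r+σ²/2)T) / (σ√T) = (ln(149.7/168.21) + (0.0337+0.1187²/2)·1.1232) / 0.125800 = (-0.116580 + 0.045765) / 0.125800 = -0.562921
d₂ = d₁ − σ√T = -0.562921 − 0.125800 = -0.688721
e^{−rT} = e^{−0.0337·1.1232} = 0.962856
N(−d₁) = 0.713256,  N(−d₂) = 0.754501
Put price V = K·e^{−rT}·N(−d₂) − S·N(−d₁) = 122.200379 − 106.774397 = 15.425982
φ(d₁) = (1/√(2π))·e^{−d₁²/2} = 0.340487
Θ = −S·φ(d₁)·σ/(2√T) + r·K·e^{−rT}·N(−d₂) = −2.854396 + 4.118153 = 1.263756

price = 15.425982
Θ = 1.263756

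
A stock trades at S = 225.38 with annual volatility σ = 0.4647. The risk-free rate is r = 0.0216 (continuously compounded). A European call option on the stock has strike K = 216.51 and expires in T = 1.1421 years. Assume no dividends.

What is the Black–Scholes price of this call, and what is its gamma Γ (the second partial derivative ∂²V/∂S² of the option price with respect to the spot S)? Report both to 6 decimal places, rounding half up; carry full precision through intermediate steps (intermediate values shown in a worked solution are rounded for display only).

σ√T = 0.4647·√1.1421 = 0.496621
d₁ = (ln(S/K) + (r+σ²/2)T) / (σ√T) = (ln(225.38/216.51) + (0.0216+0.4647²/2)·1.1421) / 0.496621 = (0.040151 + 0.147985) / 0.496621 = 0.378833
d₂ = d₁ − σ√T = 0.378833 − 0.496621 = -0.117787
e^{−rT} = e^{−0.0216·1.1421} = 0.975632
N(d₁) = 0.647594,  N(d₂) = 0.453118
Call price V = S·N(d₁) − K·e^{−rT}·N(d₂) = 145.954788 − 95.714042 = 50.240746
φ(d₁) = (1/√(2π))·e^{−d₁²/2} = 0.371318
Γ = φ(d₁) / (S·σ·√T) = 0.003317

price = 50.240746
Γ = 0.003317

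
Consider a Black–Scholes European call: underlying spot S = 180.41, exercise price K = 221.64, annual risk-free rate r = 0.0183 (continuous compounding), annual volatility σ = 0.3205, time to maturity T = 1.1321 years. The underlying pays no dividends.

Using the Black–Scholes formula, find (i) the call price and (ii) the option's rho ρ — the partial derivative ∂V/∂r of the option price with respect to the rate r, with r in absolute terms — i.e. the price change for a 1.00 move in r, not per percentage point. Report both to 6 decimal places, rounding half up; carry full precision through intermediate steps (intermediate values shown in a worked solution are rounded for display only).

price = 12.384763
ρ = 58.451161

σ√T = 0.3205·√1.1321 = 0.341013
d₁ = (ln(S/K) + (r+σ²/2)T) / (σ√T) = (ln(180.41/221.64) + (0.0183+0.3205²/2)·1.1321) / 0.341013 = (-0.205822 + 0.078862) / 0.341013 = -0.372303
d₂ = d₁ − σ√T = -0.372303 − 0.341013 = -0.713316
e^{−rT} = e^{−0.0183·1.1321} = 0.979496
N(d₁) = 0.354833,  N(d₂) = 0.237825
Call price V = S·N(d₁) − K·e^{−rT}·N(d₂) = 64.015504 − 51.630741 = 12.384763
ρ = K·T·e^{−rT}·N(d₂) = 58.451161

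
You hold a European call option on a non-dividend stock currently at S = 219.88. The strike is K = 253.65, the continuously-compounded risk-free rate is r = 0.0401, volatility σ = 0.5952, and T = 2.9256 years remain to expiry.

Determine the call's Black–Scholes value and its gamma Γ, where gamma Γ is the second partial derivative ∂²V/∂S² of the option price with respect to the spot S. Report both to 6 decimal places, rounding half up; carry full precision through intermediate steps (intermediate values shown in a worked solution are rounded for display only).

σ√T = 0.5952·√2.9256 = 1.018053
d₁ = (ln(S/K) + (r+σ²/2)T) / (σ√T) = (ln(219.88/253.65) + (0.0401+0.5952²/2)·2.9256) / 1.018053 = (-0.142873 + 0.635533) / 1.018053 = 0.483923
d₂ = d₁ − σ√T = 0.483923 − 1.018053 = -0.534130
e^{−rT} = e^{−0.0401·2.9256} = 0.889304
N(d₁) = 0.685780,  N(d₂) = 0.296626
Call price V = S·N(d₁) − K·e^{−rT}·N(d₂) = 150.789238 − 66.910421 = 83.878816
φ(d₁) = (1/√(2π))·e^{−d₁²/2} = 0.354861
Γ = φ(d₁) / (S·σ·√T) = 0.001585

price = 83.878816
Γ = 0.001585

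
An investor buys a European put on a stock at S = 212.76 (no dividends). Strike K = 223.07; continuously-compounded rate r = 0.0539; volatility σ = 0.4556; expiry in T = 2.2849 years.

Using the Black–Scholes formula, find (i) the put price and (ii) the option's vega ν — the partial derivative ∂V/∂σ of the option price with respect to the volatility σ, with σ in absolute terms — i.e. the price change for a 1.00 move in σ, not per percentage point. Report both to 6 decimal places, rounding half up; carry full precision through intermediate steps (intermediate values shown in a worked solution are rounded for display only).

price = 47.778709
ν = 115.714031

σ√T = 0.4556·√2.2849 = 0.688680
d₁ = (ln(S/K) + (r+σ²/2)T) / (σ√T) = (ln(212.76/223.07) + (0.0539+0.4556²/2)·2.2849) / 0.688680 = (-0.047321 + 0.360296) / 0.688680 = 0.454457
d₂ = d₁ − σ√T = 0.454457 − 0.688680 = -0.234223
e^{−rT} = e^{−0.0539·2.2849} = 0.884126
N(−d₁) = 0.324750,  N(−d₂) = 0.592594
Put price V = K·e^{−rT}·N(−d₂) − S·N(−d₁) = 116.872532 − 69.093823 = 47.778709
φ(d₁) = (1/√(2π))·e^{−d₁²/2} = 0.359801
ν = S·φ(d₁)·√T = 115.714031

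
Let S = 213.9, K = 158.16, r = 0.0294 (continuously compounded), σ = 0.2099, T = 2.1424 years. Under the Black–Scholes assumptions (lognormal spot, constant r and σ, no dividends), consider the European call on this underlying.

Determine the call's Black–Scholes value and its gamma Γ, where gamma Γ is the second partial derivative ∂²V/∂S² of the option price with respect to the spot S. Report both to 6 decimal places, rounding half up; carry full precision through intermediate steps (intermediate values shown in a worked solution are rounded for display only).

σ√T = 0.2099·√2.1424 = 0.307229
d₁ = (ln(S/K) + (r+σ²/2)T) / (σ√T) = (ln(213.9/158.16) + (0.0294+0.2099²/2)·2.1424) / 0.307229 = (0.301901 + 0.110182) / 0.307229 = 1.341288
d₂ = d₁ − σ√T = 1.341288 − 0.307229 = 1.034058
e^{−rT} = e^{−0.0294·2.1424} = 0.938956
N(d₁) = 0.910086,  N(d₂) = 0.849446
Call price V = S·N(d₁) − K·e^{−rT}·N(d₂) = 194.667493 − 126.147160 = 68.520333
φ(d₁) = (1/√(2π))·e^{−d₁²/2} = 0.162275
Γ = φ(d₁) / (S·σ·√T) = 0.002469

price = 68.520333
Γ = 0.002469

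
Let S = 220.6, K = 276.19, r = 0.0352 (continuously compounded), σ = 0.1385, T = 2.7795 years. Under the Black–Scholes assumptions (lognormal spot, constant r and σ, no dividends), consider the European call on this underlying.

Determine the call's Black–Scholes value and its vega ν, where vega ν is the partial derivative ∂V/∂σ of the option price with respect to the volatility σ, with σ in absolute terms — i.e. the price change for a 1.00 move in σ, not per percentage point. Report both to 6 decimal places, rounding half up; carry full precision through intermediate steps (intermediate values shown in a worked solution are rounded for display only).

σ√T = 0.1385·√2.7795 = 0.230905
d₁ = (ln(S/K) + (r+σ²/2)T) / (σ√T) = (ln(220.6/276.19) + (0.0352+0.1385²/2)·2.7795) / 0.230905 = (-0.224738 + 0.124497) / 0.230905 = -0.434122
d₂ = d₁ − σ√T = -0.434122 − 0.230905 = -0.665027
e^{−rT} = e^{−0.0352·2.7795} = 0.906795
N(d₁) = 0.332100,  N(d₂) = 0.253017
Call price V = S·N(d₁) − K·e^{−rT}·N(d₂) = 73.261206 − 63.367434 = 9.893773
φ(d₁) = (1/√(2π))·e^{−d₁²/2} = 0.363066
ν = S·φ(d₁)·√T = 133.528768

price = 9.893773
ν = 133.528768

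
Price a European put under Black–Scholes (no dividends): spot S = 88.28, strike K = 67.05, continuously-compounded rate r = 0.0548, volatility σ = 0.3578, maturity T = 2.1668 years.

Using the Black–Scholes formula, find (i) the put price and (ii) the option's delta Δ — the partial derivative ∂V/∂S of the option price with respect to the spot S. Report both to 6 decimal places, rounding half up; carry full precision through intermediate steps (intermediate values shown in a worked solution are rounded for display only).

price = 4.928885
Δ = -0.155992

σ√T = 0.3578·√2.1668 = 0.526684
d₁ = (ln(S/K) + (r+σ²/2)T) / (σ√T) = (ln(88.28/67.05) + (0.0548+0.3578²/2)·2.1668) / 0.526684 = (0.275075 + 0.257438) / 0.526684 = 1.011069
d₂ = d₁ − σ√T = 1.011069 − 0.526684 = 0.484385
e^{−rT} = e^{−0.0548·2.1668} = 0.888038
N(−d₁) = 0.155992,  N(−d₂) = 0.314056
Put price V = K·e^{−rT}·N(−d₂) − S·N(−d₁) = 18.699833 − 13.770948 = 4.928885
Δ = −N(−d₁) = -0.155992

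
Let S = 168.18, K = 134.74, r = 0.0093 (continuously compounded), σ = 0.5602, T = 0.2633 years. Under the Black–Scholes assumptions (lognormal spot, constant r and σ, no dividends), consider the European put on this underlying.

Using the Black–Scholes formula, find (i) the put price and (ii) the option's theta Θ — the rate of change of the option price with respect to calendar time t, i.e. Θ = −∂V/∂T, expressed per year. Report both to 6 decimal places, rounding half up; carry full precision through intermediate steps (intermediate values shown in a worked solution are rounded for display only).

σ√T = 0.5602·√0.2633 = 0.287454
d₁ = (ln(S/K) + (r+σ²/2)T) / (σ√T) = (ln(168.18/134.74) + (0.0093+0.5602²/2)·0.2633) / 0.287454 = (0.221688 + 0.043764) / 0.287454 = 0.923457
d₂ = d₁ − σ√T = 0.923457 − 0.287454 = 0.636003
e^{−rT} = e^{−0.0093·0.2633} = 0.997554
N(−d₁) = 0.177885,  N(−d₂) = 0.262387
Put price V = K·e^{−rT}·N(−d₂) − S·N(−d₁) = 35.267604 − 29.916632 = 5.350972
φ(d₁) = (1/√(2π))·e^{−d₁²/2} = 0.260455
Θ = −S·φ(d₁)·σ/(2√T) + r·K·e^{−rT}·N(−d₂) = −23.910844 + 0.327989 = -23.582855

price = 5.350972
Θ = -23.582855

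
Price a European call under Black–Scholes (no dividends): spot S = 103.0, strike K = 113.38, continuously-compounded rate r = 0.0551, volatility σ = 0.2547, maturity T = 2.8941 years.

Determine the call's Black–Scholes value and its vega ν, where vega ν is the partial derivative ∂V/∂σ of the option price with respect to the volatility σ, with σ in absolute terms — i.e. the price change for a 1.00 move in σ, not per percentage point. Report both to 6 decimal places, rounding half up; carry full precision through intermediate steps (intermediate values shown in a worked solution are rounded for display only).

price = 20.469725
ν = 65.445225

σ√T = 0.2547·√2.8941 = 0.433297
d₁ = (ln(S/K) + (r+σ²/2)T) / (σ√T) = (ln(103.0/113.38) + (0.0551+0.2547²/2)·2.8941) / 0.433297 = (-0.096016 + 0.253338) / 0.433297 = 0.363081
d₂ = d₁ − σ√T = 0.363081 − 0.433297 = -0.070216
e^{−rT} = e^{−0.0551·2.8941} = 0.852600
N(d₁) = 0.641728,  N(d₂) = 0.472011
Call price V = S·N(d₁) − K·e^{−rT}·N(d₂) = 66.097976 − 45.628251 = 20.469725
φ(d₁) = (1/√(2π))·e^{−d₁²/2} = 0.373494
ν = S·φ(d₁)·√T = 65.445225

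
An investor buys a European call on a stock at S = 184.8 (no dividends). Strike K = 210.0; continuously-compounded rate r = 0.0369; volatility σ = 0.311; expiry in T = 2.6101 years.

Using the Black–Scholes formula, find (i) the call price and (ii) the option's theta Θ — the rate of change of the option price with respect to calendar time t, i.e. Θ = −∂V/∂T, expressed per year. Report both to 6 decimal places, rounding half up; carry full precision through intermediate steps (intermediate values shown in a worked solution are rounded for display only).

σ√T = 0.311·√2.6101 = 0.502446
d₁ = (ln(S/K) + (r+σ²/2)T) / (σ√T) = (ln(184.8/210.0) + (0.0369+0.311²/2)·2.6101) / 0.502446 = (-0.127833 + 0.222538) / 0.502446 = 0.188488
d₂ = d₁ − σ√T = 0.188488 − 0.502446 = -0.313957
e^{−rT} = e^{−0.0369·2.6101} = 0.908180
N(d₁) = 0.574753,  N(d₂) = 0.376777
Call price V = S·N(d₁) − K·e^{−rT}·N(d₂) = 106.214359 − 71.858031 = 34.356328
φ(d₁) = (1/√(2π))·e^{−d₁²/2} = 0.391918
Θ = −S·φ(d₁)·σ/(2√T) − r·K·e^{−rT}·N(d₂) = −6.971064 − 2.651561 = -9.622626

price = 34.356328
Θ = -9.622626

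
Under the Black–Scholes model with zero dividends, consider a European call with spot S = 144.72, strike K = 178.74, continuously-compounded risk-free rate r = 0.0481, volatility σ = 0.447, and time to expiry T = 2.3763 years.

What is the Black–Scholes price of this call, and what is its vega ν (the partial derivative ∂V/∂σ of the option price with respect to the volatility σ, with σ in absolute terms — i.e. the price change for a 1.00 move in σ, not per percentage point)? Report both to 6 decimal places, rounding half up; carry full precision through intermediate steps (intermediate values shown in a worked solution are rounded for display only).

price = 34.023650
ν = 87.166991

σ√T = 0.447·√2.3763 = 0.689062
d₁ = (ln(S/K) + (r+σ²/2)T) / (σ√T) = (ln(144.72/178.74) + (0.0481+0.447²/2)·2.3763) / 0.689062 = (-0.211131 + 0.351703) / 0.689062 = 0.204004
d₂ = d₁ − σ√T = 0.204004 − 0.689062 = -0.485057
e^{−rT} = e^{−0.0481·2.3763} = 0.891990
N(d₁) = 0.580825,  N(d₂) = 0.313818
Call price V = S·N(d₁) − K·e^{−rT}·N(d₂) = 84.056995 − 50.033345 = 34.023650
φ(d₁) = (1/√(2π))·e^{−d₁²/2} = 0.390727
ν = S·φ(d₁)·√T = 87.166991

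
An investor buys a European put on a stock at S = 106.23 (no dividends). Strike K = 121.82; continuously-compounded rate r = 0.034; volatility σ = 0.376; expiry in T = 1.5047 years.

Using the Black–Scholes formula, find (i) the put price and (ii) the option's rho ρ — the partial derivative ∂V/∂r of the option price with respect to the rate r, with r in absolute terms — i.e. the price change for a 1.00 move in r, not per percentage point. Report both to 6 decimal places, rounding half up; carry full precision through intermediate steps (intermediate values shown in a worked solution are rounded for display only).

σ√T = 0.376·√1.5047 = 0.461225
d₁ = (ln(S/K) + (r+σ²/2)T) / (σ√T) = (ln(106.23/121.82) + (0.034+0.376²/2)·1.5047) / 0.461225 = (-0.136938 + 0.157524) / 0.461225 = 0.044633
d₂ = d₁ − σ√T = 0.044633 − 0.461225 = -0.416592
e^{−rT} = e^{−0.034·1.5047} = 0.950127
N(−d₁) = 0.482200,  N(−d₂) = 0.661511
Put price V = K·e^{−rT}·N(−d₂) − S·N(−d₁) = 76.566274 − 51.224080 = 25.342194
ρ = −K·T·e^{−rT}·N(−d₂) = -115.209272

price = 25.342194
ρ = -115.209272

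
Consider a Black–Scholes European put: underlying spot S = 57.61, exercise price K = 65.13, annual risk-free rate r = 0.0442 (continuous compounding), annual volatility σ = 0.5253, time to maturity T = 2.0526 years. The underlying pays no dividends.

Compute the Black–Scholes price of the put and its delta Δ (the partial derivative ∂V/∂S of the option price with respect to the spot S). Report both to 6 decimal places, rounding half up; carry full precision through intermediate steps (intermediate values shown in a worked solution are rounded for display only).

price = 18.121976
Δ = -0.369256

σ√T = 0.5253·√2.0526 = 0.752592
d₁ = (ln(S/K) + (r+σ²/2)T) / (σ√T) = (ln(57.61/65.13) + (0.0442+0.5253²/2)·2.0526) / 0.752592 = (-0.122689 + 0.373922) / 0.752592 = 0.333824
d₂ = d₁ − σ√T = 0.333824 − 0.752592 = -0.418768
e^{−rT} = e^{−0.0442·2.0526} = 0.913269
N(−d₁) = 0.369256,  N(−d₂) = 0.662307
Put price V = K·e^{−rT}·N(−d₂) − S·N(−d₁) = 39.394829 − 21.272853 = 18.121976
Δ = −N(−d₁) = -0.369256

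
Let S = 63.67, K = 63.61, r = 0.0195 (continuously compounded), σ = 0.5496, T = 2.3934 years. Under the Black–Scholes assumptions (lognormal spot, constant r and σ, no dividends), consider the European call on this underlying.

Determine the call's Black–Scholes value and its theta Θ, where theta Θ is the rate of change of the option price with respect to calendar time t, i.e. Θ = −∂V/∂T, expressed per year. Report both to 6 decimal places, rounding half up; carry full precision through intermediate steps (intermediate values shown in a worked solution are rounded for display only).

σ√T = 0.5496·√2.3934 = 0.850265
d₁ = (ln(S/K) + (r+σ²/2)T) / (σ√T) = (ln(63.67/63.61) + (0.0195+0.5496²/2)·2.3934) / 0.850265 = (0.000943 + 0.408147) / 0.850265 = 0.481132
d₂ = d₁ − σ√T = 0.481132 − 0.850265 = -0.369133
e^{−rT} = e^{−0.0195·2.3934} = 0.954401
N(d₁) = 0.684789,  N(d₂) = 0.356014
Call price V = S·N(d₁) − K·e^{−rT}·N(d₂) = 43.600487 − 21.613423 = 21.987064
φ(d₁) = (1/√(2π))·e^{−d₁²/2} = 0.355339
Θ = −S·φ(d₁)·σ/(2√T) − r·K·e^{−rT}·N(d₂) = −4.018714 − 0.421462 = -4.440176

price = 21.987064
Θ = -4.440176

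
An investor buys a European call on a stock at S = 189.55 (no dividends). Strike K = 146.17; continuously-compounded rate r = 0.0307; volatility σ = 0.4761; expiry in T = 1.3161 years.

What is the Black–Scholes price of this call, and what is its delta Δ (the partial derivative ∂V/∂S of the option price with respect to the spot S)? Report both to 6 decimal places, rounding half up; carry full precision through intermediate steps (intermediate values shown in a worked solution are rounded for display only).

price = 65.146302
Δ = 0.794712

σ√T = 0.4761·√1.3161 = 0.546189
d₁ = (ln(S/K) + (r+σ²/2)T) / (σ√T) = (ln(189.55/146.17) + (0.0307+0.4761²/2)·1.3161) / 0.546189 = (0.259883 + 0.189565) / 0.546189 = 0.822880
d₂ = d₁ − σ√T = 0.822880 − 0.546189 = 0.276692
e^{−rT} = e^{−0.0307·1.3161} = 0.960401
N(d₁) = 0.794712,  N(d₂) = 0.608992
Call price V = S·N(d₁) − K·e^{−rT}·N(d₂) = 150.637647 − 85.491346 = 65.146302
Δ = N(d₁) = 0.794712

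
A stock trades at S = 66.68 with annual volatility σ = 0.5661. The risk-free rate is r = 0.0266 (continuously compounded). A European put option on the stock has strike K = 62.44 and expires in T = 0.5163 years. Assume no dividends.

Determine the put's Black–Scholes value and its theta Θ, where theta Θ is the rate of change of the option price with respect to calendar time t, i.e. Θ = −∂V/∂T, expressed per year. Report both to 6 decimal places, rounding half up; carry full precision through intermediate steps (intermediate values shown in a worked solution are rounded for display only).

price = 7.983930
Θ = -8.854041

σ√T = 0.5661·√0.5163 = 0.406766
d₁ = (ln(S/K) + (r+σ²/2)T) / (σ√T) = (ln(66.68/62.44) + (0.0266+0.5661²/2)·0.5163) / 0.406766 = (0.065699 + 0.096463) / 0.406766 = 0.398661
d₂ = d₁ − σ√T = 0.398661 − 0.406766 = -0.008104
e^{−rT} = e^{−0.0266·0.5163} = 0.986360
N(−d₁) = 0.345071,  N(−d₂) = 0.503233
Put price V = K·e^{−rT}·N(−d₂) − S·N(−d₁) = 30.993292 − 23.009363 = 7.983930
φ(d₁) = (1/√(2π))·e^{−d₁²/2} = 0.368467
Θ = −S·φ(d₁)·σ/(2√T) + r·K·e^{−rT}·N(−d₂) = −9.678463 + 0.824422 = -8.854041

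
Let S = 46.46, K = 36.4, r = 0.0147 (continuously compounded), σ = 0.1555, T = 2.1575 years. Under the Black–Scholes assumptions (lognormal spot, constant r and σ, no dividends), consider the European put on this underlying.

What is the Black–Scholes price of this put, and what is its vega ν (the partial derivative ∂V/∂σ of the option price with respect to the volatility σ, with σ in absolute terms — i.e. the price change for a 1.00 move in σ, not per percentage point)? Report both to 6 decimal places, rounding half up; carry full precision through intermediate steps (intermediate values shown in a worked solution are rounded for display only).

σ√T = 0.1555·√2.1575 = 0.228405
d₁ = (ln(S/K) + (r+σ²/2)T) / (σ√T) = (ln(46.46/36.4) + (0.0147+0.1555²/2)·2.1575) / 0.228405 = (0.244023 + 0.057800) / 0.228405 = 1.321436
d₂ = d₁ − σ√T = 1.321436 − 0.228405 = 1.093031
e^{−rT} = e^{−0.0147·2.1575} = 0.968782
N(−d₁) = 0.093178,  N(−d₂) = 0.137190
Put price V = K·e^{−rT}·N(−d₂) − S·N(−d₁) = 4.837831 − 4.329053 = 0.508778
φ(d₁) = (1/√(2π))·e^{−d₁²/2} = 0.166621
ν = S·φ(d₁)·√T = 11.370612

price = 0.508778
ν = 11.370612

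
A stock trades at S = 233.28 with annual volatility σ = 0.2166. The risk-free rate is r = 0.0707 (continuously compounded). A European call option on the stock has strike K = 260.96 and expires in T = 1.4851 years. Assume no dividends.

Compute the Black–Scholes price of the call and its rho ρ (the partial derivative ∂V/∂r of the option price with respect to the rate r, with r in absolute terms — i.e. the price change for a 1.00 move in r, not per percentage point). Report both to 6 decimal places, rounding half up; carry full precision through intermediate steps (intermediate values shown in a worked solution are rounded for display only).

price = 23.756092
ρ = 152.422420

σ√T = 0.2166·√1.4851 = 0.263959
d₁ = (ln(S/K) + (r+σ²/2)T) / (σ√T) = (ln(233.28/260.96) + (0.0707+0.2166²/2)·1.4851) / 0.263959 = (-0.112128 + 0.139834) / 0.263959 = 0.104963
d₂ = d₁ − σ√T = 0.104963 − 0.263959 = -0.158995
e^{−rT} = e^{−0.0707·1.4851} = 0.900328
N(d₁) = 0.541798,  N(d₂) = 0.436836
Call price V = S·N(d₁) − K·e^{−rT}·N(d₂) = 126.390540 − 102.634449 = 23.756092
ρ = K·T·e^{−rT}·N(d₂) = 152.422420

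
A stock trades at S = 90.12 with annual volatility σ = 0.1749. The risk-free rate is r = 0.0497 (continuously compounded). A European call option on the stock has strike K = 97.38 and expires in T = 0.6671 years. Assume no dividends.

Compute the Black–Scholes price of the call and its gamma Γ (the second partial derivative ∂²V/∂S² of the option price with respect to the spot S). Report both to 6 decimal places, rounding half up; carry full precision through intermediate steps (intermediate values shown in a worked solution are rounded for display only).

price = 3.455789
Γ = 0.030117

σ√T = 0.1749·√0.6671 = 0.142852
d₁ = (ln(S/K) + (r+σ²/2)T) / (σ√T) = (ln(90.12/97.38) + (0.0497+0.1749²/2)·0.6671) / 0.142852 = (-0.077479 + 0.043358) / 0.142852 = -0.238853
d₂ = d₁ − σ√T = -0.238853 − 0.142852 = -0.381705
e^{−rT} = e^{−0.0497·0.6671} = 0.967389
N(d₁) = 0.405610,  N(d₂) = 0.351340
Call price V = S·N(d₁) − K·e^{−rT}·N(d₂) = 36.553549 − 33.097760 = 3.455789
φ(d₁) = (1/√(2π))·e^{−d₁²/2} = 0.387723
Γ = φ(d₁) / (S·σ·√T) = 0.030117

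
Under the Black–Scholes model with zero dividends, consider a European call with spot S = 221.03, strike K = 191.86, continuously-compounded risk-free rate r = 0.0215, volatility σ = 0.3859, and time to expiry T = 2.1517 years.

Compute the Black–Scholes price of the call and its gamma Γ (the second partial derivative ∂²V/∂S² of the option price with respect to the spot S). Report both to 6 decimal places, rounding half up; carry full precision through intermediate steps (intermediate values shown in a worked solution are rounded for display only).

price = 66.343564
Γ = 0.002639

σ√T = 0.3859·√2.1517 = 0.566064
d₁ = (ln(S/K) + (r+σ²/2)T) / (σ√T) = (ln(221.03/191.86) + (0.0215+0.3859²/2)·2.1517) / 0.566064 = (0.141532 + 0.206476) / 0.566064 = 0.614786
d₂ = d₁ − σ√T = 0.614786 − 0.566064 = 0.048722
e^{−rT} = e^{−0.0215·2.1517} = 0.954792
N(d₁) = 0.730652,  N(d₂) = 0.519430
Call price V = S·N(d₁) − K·e^{−rT}·N(d₂) = 161.496011 − 95.152448 = 66.343564
φ(d₁) = (1/√(2π))·e^{−d₁²/2} = 0.330245
Γ = φ(d₁) / (S·σ·√T) = 0.002639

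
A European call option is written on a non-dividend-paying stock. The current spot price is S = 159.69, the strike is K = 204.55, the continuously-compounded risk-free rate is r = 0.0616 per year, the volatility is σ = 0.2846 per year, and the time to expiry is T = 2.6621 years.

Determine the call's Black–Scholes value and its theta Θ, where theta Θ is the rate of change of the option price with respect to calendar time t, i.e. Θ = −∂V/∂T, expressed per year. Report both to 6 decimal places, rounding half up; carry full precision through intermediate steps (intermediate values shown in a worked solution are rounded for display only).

price = 24.120865
Θ = -9.185874

σ√T = 0.2846·√2.6621 = 0.464352
d₁ = (ln(S/K) + (r+σ²/2)T) / (σ√T) = (ln(159.69/204.55) + (0.0616+0.2846²/2)·2.6621) / 0.464352 = (-0.247578 + 0.271797) / 0.464352 = 0.052156
d₂ = d₁ − σ√T = 0.052156 − 0.464352 = -0.412196
e^{−rT} = e^{−0.0616·2.6621} = 0.848754
N(d₁) = 0.520798,  N(d₂) = 0.340098
Call price V = S·N(d₁) − K·e^{−rT}·N(d₂) = 83.166186 − 59.045321 = 24.120865
φ(d₁) = (1/√(2π))·e^{−d₁²/2} = 0.398400
Θ = −S·φ(d₁)·σ/(2√T) − r·K·e^{−rT}·N(d₂) = −5.548682 − 3.637192 = -9.185874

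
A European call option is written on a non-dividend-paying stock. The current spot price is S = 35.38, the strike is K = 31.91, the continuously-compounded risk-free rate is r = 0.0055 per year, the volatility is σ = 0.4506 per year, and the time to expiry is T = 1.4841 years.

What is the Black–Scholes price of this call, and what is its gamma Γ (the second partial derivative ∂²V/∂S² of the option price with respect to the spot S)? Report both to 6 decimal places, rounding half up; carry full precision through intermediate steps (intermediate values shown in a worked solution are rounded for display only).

price = 9.258081
Γ = 0.018329

σ√T = 0.4506·√1.4841 = 0.548937
d₁ = (ln(S/K) + (r+σ²/2)T) / (σ√T) = (ln(35.38/31.91) + (0.0055+0.4506²/2)·1.4841) / 0.548937 = (0.103227 + 0.158829) / 0.548937 = 0.477388
d₂ = d₁ − σ√T = 0.477388 − 0.548937 = -0.071550
e^{−rT} = e^{−0.0055·1.4841} = 0.991871
N(d₁) = 0.683457,  N(d₂) = 0.471480
Call price V = S·N(d₁) − K·e^{−rT}·N(d₂) = 24.180707 − 14.922626 = 9.258081
φ(d₁) = (1/√(2π))·e^{−d₁²/2} = 0.355977
Γ = φ(d₁) / (S·σ·√T) = 0.018329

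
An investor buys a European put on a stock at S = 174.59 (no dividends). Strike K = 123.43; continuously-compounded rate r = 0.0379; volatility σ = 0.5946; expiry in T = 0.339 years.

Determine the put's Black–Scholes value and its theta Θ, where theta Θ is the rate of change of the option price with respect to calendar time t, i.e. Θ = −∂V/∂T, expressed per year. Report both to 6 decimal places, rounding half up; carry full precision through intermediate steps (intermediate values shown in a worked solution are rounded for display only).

price = 3.868263
Θ = -16.172851

σ√T = 0.5946·√0.339 = 0.346198
d₁ = (ln(S/K) + (r+σ²/2)T) / (σ√T) = (ln(174.59/123.43) + (0.0379+0.5946²/2)·0.339) / 0.346198 = (0.346766 + 0.072775) / 0.346198 = 1.211852
d₂ = d₁ − σ√T = 1.211852 − 0.346198 = 0.865654
e^{−rT} = e^{−0.0379·0.339} = 0.987234
N(−d₁) = 0.112785,  N(−d₂) = 0.193340
Put price V = K·e^{−rT}·N(−d₂) − S·N(−d₁) = 23.559319 − 19.691056 = 3.868263
φ(d₁) = (1/√(2π))·e^{−d₁²/2} = 0.191430
Θ = −S·φ(d₁)·σ/(2√T) + r·K·e^{−rT}·N(−d₂) = −17.065749 + 0.892898 = -16.172851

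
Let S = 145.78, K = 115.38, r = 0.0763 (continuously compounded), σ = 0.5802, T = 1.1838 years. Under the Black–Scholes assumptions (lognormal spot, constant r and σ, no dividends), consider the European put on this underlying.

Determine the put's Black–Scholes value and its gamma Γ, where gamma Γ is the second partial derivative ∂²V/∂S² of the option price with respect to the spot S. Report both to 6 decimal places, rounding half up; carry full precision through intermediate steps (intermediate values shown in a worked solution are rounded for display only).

price = 14.772292
Γ = 0.003074

σ√T = 0.5802·√1.1838 = 0.631273
d₁ = (ln(S/K) + (r+σ²/2)T) / (σ√T) = (ln(145.78/115.38) + (0.0763+0.5802²/2)·1.1838) / 0.631273 = (0.233868 + 0.289576) / 0.631273 = 0.829189
d₂ = d₁ − σ√T = 0.829189 − 0.631273 = 0.197916
e^{−rT} = e^{−0.0763·1.1838} = 0.913635
N(−d₁) = 0.203499,  N(−d₂) = 0.421555
Put price V = K·e^{−rT}·N(−d₂) − S·N(−d₁) = 44.438350 − 29.666058 = 14.772292
φ(d₁) = (1/√(2π))·e^{−d₁²/2} = 0.282885
Γ = φ(d₁) / (S·σ·√T) = 0.003074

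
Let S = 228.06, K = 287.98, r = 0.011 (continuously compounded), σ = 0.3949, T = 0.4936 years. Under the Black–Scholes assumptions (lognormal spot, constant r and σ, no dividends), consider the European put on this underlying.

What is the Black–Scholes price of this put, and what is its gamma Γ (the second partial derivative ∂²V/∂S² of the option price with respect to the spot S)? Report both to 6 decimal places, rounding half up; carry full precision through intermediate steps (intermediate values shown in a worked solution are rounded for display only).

price = 66.522826
Γ = 0.004995

σ√T = 0.3949·√0.4936 = 0.277444
d₁ = (ln(S/K) + (r+σ²/2)T) / (σ√T) = (ln(228.06/287.98) + (0.011+0.3949²/2)·0.4936) / 0.277444 = (-0.233282 + 0.043917) / 0.277444 = -0.682536
d₂ = d₁ − σ√T = -0.682536 − 0.277444 = -0.959979
e^{−rT} = e^{−0.011·0.4936} = 0.994585
N(−d₁) = 0.752550,  N(−d₂) = 0.831467
Put price V = K·e^{−rT}·N(−d₂) − S·N(−d₁) = 238.149359 − 171.626533 = 66.522826
φ(d₁) = (1/√(2π))·e^{−d₁²/2} = 0.316046
Γ = φ(d₁) / (S·σ·√T) = 0.004995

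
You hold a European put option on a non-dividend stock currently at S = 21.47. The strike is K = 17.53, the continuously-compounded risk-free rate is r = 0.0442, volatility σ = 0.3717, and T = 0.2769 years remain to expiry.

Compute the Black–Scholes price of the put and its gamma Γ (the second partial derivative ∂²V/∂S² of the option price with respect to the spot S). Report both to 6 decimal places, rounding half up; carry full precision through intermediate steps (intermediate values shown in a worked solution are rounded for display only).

σ√T = 0.3717·√0.2769 = 0.195593
d₁ = (ln(S/K) + (r+σ²/2)T) / (σ√T) = (ln(21.47/17.53) + (0.0442+0.3717²/2)·0.2769) / 0.195593 = (0.202743 + 0.031367) / 0.195593 = 1.196924
d₂ = d₁ − σ√T = 1.196924 − 0.195593 = 1.001330
e^{−rT} = e^{−0.0442·0.2769} = 0.987836
N(−d₁) = 0.115668,  N(−d₂) = 0.158334
Put price V = K·e^{−rT}·N(−d₂) − S·N(−d₁) = 2.741824 − 2.483396 = 0.258429
φ(d₁) = (1/√(2π))·e^{−d₁²/2} = 0.194903
Γ = φ(d₁) / (S·σ·√T) = 0.046412

price = 0.258429
Γ = 0.046412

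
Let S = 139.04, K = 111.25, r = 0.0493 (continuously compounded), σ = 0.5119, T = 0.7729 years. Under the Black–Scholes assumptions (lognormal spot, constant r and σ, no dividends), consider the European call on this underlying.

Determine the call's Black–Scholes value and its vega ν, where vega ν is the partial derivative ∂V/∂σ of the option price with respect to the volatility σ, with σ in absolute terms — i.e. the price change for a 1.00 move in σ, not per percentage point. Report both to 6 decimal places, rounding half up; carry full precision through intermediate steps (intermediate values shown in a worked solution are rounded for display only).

σ√T = 0.5119·√0.7729 = 0.450036
d₁ = (ln(S/K) + (r+σ²/2)T) / (σ√T) = (ln(139.04/111.25) + (0.0493+0.5119²/2)·0.7729) / 0.450036 = (0.222982 + 0.139370) / 0.450036 = 0.805162
d₂ = d₁ − σ√T = 0.805162 − 0.450036 = 0.355127
e^{−rT} = e^{−0.0493·0.7729} = 0.962613
N(d₁) = 0.789637,  N(d₂) = 0.638753
Call price V = S·N(d₁) − K·e^{−rT}·N(d₂) = 109.791132 − 68.404466 = 41.386666
φ(d₁) = (1/√(2π))·e^{−d₁²/2} = 0.288494
ν = S·φ(d₁)·√T = 35.264509

price = 41.386666
ν = 35.264509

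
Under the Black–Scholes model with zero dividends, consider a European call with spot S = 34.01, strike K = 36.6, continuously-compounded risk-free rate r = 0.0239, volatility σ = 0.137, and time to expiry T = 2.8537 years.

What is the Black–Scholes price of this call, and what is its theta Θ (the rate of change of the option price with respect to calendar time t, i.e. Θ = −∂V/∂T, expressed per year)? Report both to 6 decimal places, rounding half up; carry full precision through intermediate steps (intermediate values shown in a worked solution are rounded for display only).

price = 3.053541
Θ = -0.911437

σ√T = 0.137·√2.8537 = 0.231433
d₁ = (ln(S/K) + (r+σ²/2)T) / (σ√T) = (ln(34.01/36.6) + (0.0239+0.137²/2)·2.8537) / 0.231433 = (-0.073394 + 0.094984) / 0.231433 = 0.093290
d₂ = d₁ − σ√T = 0.093290 − 0.231433 = -0.138143
e^{−rT} = e^{−0.0239·2.8537} = 0.934070
N(d₁) = 0.537163,  N(d₂) = 0.445064
Call price V = S·N(d₁) − K·e^{−rT}·N(d₂) = 18.268926 − 15.215386 = 3.053541
φ(d₁) = (1/√(2π))·e^{−d₁²/2} = 0.397210
Θ = −S·φ(d₁)·σ/(2√T) − r·K·e^{−rT}·N(d₂) = −0.547789 − 0.363648 = -0.911437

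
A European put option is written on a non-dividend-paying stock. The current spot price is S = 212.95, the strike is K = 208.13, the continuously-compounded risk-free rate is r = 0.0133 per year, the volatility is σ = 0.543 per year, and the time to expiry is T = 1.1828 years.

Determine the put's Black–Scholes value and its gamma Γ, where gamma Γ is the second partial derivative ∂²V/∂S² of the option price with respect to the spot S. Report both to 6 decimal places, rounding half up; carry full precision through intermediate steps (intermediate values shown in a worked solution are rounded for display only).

σ√T = 0.543·√1.1828 = 0.590548
d₁ = (ln(S/K) + (r+σ²/2)T) / (σ√T) = (ln(212.95/208.13) + (0.0133+0.543²/2)·1.1828) / 0.590548 = (0.022895 + 0.190105) / 0.590548 = 0.360681
d₂ = d₁ − σ√T = 0.360681 − 0.590548 = -0.229868
e^{−rT} = e^{−0.0133·1.1828} = 0.984392
N(−d₁) = 0.359169,  N(−d₂) = 0.590903
Put price V = K·e^{−rT}·N(−d₂) − S·N(−d₁) = 121.065013 − 76.485049 = 44.579964
φ(d₁) = (1/√(2π))·e^{−d₁²/2} = 0.373819
Γ = φ(d₁) / (S·σ·√T) = 0.002973

price = 44.579964
Γ = 0.002973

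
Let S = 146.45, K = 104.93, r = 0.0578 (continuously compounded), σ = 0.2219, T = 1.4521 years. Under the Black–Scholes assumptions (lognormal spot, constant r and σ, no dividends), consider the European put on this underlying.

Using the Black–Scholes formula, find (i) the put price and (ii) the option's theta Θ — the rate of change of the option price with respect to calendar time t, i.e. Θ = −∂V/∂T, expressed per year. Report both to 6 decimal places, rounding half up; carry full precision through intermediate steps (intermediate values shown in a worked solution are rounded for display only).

σ√T = 0.2219·√1.4521 = 0.267396
d₁ = (ln(S/K) + (r+σ²/2)T) / (σ√T) = (ln(146.45/104.93) + (0.0578+0.2219²/2)·1.4521) / 0.267396 = (0.333391 + 0.119682) / 0.267396 = 1.694385
d₂ = d₁ − σ√T = 1.694385 − 0.267396 = 1.426988
e^{−rT} = e^{−0.0578·1.4521} = 0.919494
N(−d₁) = 0.045096,  N(−d₂) = 0.076792
Put price V = K·e^{−rT}·N(−d₂) − S·N(−d₁) = 7.409050 − 6.604323 = 0.804728
φ(d₁) = (1/√(2π))·e^{−d₁²/2} = 0.094950
Θ = −S·φ(d₁)·σ/(2√T) + r·K·e^{−rT}·N(−d₂) = −1.280300 + 0.428243 = -0.852057

price = 0.804728
Θ = -0.852057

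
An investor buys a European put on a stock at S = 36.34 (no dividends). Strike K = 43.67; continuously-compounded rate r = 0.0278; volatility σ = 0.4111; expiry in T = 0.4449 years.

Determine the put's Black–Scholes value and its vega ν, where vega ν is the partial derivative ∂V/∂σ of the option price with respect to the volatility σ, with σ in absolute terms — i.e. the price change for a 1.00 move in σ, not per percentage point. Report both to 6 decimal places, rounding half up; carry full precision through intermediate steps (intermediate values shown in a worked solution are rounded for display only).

σ√T = 0.4111·√0.4449 = 0.274207
d₁ = (ln(S/K) + (r+σ²/2)T) / (σ√T) = (ln(36.34/43.67) + (0.0278+0.4111²/2)·0.4449) / 0.274207 = (-0.183742 + 0.049963) / 0.274207 = -0.487877
d₂ = d₁ − σ√T = -0.487877 − 0.274207 = -0.762084
e^{−rT} = e^{−0.0278·0.4449} = 0.987708
N(−d₁) = 0.687182,  N(−d₂) = 0.776995
Put price V = K·e^{−rT}·N(−d₂) − S·N(−d₁) = 33.514289 − 24.972176 = 8.542113
φ(d₁) = (1/√(2π))·e^{−d₁²/2} = 0.354180
ν = S·φ(d₁)·√T = 8.584993

price = 8.542113
ν = 8.584993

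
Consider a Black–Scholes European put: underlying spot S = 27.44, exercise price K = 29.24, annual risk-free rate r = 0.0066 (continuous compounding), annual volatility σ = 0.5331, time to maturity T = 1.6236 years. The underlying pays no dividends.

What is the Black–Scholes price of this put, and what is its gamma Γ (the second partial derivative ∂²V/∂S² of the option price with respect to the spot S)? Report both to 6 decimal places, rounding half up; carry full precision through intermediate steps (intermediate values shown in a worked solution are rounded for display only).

price = 8.259333
Γ = 0.020682

σ√T = 0.5331·√1.6236 = 0.679279
d₁ = (ln(S/K) + (r+σ²/2)T) / (σ√T) = (ln(27.44/29.24) + (0.0066+0.5331²/2)·1.6236) / 0.679279 = (-0.063536 + 0.241426) / 0.679279 = 0.261880
d₂ = d₁ − σ√T = 0.261880 − 0.679279 = -0.417399
e^{−rT} = e^{−0.0066·1.6236} = 0.989341
N(−d₁) = 0.396707,  N(−d₂) = 0.661807
Put price V = K·e^{−rT}·N(−d₂) − S·N(−d₁) = 19.144967 − 10.885634 = 8.259333
φ(d₁) = (1/√(2π))·e^{−d₁²/2} = 0.385494
Γ = φ(d₁) / (S·σ·√T) = 0.020682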